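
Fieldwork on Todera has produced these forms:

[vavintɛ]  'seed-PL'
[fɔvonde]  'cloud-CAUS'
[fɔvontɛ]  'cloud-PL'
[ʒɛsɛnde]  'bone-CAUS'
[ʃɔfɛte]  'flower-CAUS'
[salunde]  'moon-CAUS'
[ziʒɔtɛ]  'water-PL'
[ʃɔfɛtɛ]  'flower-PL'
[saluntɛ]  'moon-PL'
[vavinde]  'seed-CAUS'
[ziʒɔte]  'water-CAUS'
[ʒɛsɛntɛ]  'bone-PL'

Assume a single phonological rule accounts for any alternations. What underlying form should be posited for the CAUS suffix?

/-de/

The CAUS suffix surfaces as [-de] and [-te], depending on the final segment of the stem.
The PL suffix, which begins with [t], is invariant after every stem; so [t] is not altered by any rule here.
The CAUS suffix is therefore /-de/ underlyingly, with post-vocalic devoicing: voiced stops become voiceless after a vowel.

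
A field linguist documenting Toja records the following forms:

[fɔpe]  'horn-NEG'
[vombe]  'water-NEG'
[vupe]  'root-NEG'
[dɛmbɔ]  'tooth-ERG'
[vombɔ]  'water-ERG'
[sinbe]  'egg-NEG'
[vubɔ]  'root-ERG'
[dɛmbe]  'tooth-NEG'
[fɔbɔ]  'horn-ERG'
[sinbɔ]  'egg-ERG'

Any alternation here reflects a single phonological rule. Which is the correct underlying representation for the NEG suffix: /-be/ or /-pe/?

/-pe/

The NEG suffix surfaces as [-be] and [-pe], depending on the final segment of the stem.
By contrast the ERG suffix keeps its initial [b] throughout — that segment must be underlying.
So the underlying form is /-pe/, and voiceless stops become voiced after a nasal.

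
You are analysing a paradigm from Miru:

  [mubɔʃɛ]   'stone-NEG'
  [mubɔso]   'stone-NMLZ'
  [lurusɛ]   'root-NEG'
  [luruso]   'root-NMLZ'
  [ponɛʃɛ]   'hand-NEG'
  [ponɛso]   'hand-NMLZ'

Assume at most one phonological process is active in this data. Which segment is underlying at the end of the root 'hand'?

The stem for 'hand' ends in [ʃ] in [ponɛʃɛ] but [s] in [ponɛso].
Compare 'root', with invariant [s] in [lurusɛ] and [luruso]: an analysis with underlying /s/ and a rule producing [ʃ] before the NEG suffix would wrongly predict alternation here too.
So /ʃ/ is underlying, and a rule of depalatalization — palato-alveolar /ʃ/ becomes [s] when no front vowel follows — gives [s].

/ʃ/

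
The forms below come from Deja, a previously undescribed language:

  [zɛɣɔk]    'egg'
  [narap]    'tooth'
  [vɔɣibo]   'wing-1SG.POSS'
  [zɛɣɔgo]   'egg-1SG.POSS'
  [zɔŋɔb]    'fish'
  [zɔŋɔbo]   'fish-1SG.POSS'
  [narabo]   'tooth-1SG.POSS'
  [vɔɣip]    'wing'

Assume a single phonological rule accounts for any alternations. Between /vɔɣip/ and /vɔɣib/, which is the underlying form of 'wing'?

/vɔɣip/

'wing' shows [b] ~ [p] at the end of the stem ([vɔɣibo] vs [vɔɣip]).
Compare 'fish', with invariant [b] in [zɔŋɔbo] and [zɔŋɔb]: an analysis with underlying /b/ and a rule producing [p] in isolation would wrongly predict alternation here too.
So /p/ is underlying, and a rule of intervocalic voicing — voiceless stops become voiced between vowels — gives [b].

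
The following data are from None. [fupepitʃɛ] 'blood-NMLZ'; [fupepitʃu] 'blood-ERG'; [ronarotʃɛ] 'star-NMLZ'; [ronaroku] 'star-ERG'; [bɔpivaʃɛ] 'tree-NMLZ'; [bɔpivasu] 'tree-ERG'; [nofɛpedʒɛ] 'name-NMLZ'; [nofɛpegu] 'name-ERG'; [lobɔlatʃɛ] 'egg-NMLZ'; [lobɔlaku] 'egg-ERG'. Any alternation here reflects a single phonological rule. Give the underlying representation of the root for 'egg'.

'egg' shows [tʃ] ~ [k] at the end of the stem ([lobɔlatʃɛ] vs [lobɔlaku]).
Compare 'blood', with invariant [tʃ] in [fupepitʃɛ] and [fupepitʃu]: an analysis with underlying /tʃ/ and a rule producing [k] before the ERG suffix would wrongly predict alternation here too.
The alternation reflects palatalization before a front vowel: /k/, /g/ and /s/ become palato-alveolar [tʃ], [dʒ] and [ʃ] before a front vowel. /k/ is underlying.

/lobɔlak/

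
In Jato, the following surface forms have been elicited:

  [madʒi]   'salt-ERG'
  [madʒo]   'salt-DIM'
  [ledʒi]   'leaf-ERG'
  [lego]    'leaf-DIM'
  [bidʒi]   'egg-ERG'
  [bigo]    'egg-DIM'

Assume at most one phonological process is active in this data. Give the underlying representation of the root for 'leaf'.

The root 'leaf' surfaces as [ledʒi] and [lego], with a stem-final [dʒ] ~ [g] alternation.
If /dʒ/ were underlying and a rule turned it into [g] before the DIM suffix, 'salt' would also alternate; but it has [dʒ] in both [madʒi] and [madʒo].
The alternation reflects palatalization before a front vowel: /g/ becomes palato-alveolar [dʒ] before a front vowel. /g/ is underlying.

/leg/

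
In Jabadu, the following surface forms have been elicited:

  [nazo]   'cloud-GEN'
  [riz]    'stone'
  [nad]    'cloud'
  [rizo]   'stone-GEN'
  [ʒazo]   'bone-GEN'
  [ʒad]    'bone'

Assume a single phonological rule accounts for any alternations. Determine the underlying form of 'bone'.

The root 'bone' surfaces as [ʒad] and [ʒazo], with a stem-final [d] ~ [z] alternation.
The stem 'stone' ([riz], [rizo]) shows [z] unchanged in both environments, so [z] cannot be basic with [d] derived in isolation.
Therefore /d/ is basic and [z] is derived by intervocalic spirantization (voiced stops become fricatives between vowels).

/ʒad/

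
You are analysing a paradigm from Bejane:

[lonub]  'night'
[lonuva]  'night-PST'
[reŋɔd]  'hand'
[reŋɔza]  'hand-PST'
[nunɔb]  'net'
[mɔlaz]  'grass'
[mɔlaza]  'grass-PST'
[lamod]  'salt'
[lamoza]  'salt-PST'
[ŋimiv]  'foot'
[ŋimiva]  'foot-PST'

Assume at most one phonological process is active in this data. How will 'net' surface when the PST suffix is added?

[nunɔva]

The stem for 'night' ends in [b] in [lonub] but [v] in [lonuva].
If /v/ were underlying and a rule turned it into [b] in isolation, 'foot' would also alternate; but it has [v] in both [ŋimiv] and [ŋimiva].
The underlying segment must be /b/; voiced stops become fricatives between vowels, yielding [v] there.
From [nunɔb] the stem 'net' is /nunɔb/; between vowels this yields [nunɔva].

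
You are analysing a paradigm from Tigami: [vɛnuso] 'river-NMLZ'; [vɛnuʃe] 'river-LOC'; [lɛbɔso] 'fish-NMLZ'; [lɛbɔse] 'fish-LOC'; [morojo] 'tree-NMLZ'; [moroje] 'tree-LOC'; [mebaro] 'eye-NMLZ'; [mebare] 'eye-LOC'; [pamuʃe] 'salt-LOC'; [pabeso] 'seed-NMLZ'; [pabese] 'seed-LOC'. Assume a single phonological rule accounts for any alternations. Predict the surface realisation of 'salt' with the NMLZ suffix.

In [vɛnuso] and [vɛnuʃe] the final segment of 'river' alternates: [s] ~ [ʃ].
The stem 'seed' ([pabeso], [pabese]) shows [s] unchanged in both environments, so [s] cannot be basic with [ʃ] derived before the LOC suffix.
The alternation reflects depalatalization: palato-alveolar /ʃ/ becomes [s] when no front vowel follows. /ʃ/ is underlying.
From [pamuʃe] the stem 'salt' is /pamuʃ/; when no front vowel follows this yields [pamuso].

[pamuso]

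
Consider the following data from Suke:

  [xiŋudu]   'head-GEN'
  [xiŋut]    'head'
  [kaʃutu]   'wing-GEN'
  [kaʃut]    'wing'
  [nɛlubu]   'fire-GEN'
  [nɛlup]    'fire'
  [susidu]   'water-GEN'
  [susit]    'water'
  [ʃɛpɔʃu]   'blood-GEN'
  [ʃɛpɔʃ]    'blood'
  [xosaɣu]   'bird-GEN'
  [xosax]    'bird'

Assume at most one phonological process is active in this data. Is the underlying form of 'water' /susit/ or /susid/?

'water' shows [d] ~ [t] at the end of the stem ([susidu] vs [susit]).
The stem 'wing' ([kaʃutu], [kaʃut]) shows [t] unchanged in both environments, so [t] cannot be basic with [d] derived before the GEN suffix.
The underlying segment must be /d/; voiced obstruents become voiceless word-finally, yielding [t] there.

/susid/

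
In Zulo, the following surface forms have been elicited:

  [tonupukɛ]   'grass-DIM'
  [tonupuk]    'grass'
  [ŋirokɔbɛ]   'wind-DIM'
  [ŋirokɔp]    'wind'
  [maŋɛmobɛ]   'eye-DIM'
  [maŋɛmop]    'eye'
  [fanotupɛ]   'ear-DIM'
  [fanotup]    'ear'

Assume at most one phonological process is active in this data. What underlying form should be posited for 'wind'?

/ŋirokɔb/

'wind' shows [b] ~ [p] at the end of the stem ([ŋirokɔbɛ] vs [ŋirokɔp]).
Compare 'ear', with invariant [p] in [fanotupɛ] and [fanotup]: an analysis with underlying /p/ and a rule producing [b] before the DIM suffix would wrongly predict alternation here too.
So /b/ is underlying, and a rule of word-final obstruent devoicing — voiced obstruents become voiceless word-finally — gives [p].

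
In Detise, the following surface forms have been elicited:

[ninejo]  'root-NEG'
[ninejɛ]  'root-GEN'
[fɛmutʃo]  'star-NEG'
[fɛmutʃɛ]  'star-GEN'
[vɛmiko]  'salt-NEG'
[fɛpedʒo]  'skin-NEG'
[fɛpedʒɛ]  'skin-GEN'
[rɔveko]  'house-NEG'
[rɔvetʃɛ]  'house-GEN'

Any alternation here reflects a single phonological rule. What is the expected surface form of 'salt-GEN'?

The stem for 'house' ends in [k] in [rɔveko] but [tʃ] in [rɔvetʃɛ].
If /tʃ/ were underlying and a rule turned it into [k] before the NEG suffix, 'star' would also alternate; but it has [tʃ] in both [fɛmutʃo] and [fɛmutʃɛ].
Therefore /k/ is basic and [tʃ] is derived by palatalization before a front vowel (/k/ becomes palato-alveolar [tʃ] before a front vowel).
The one attested form of 'salt', [vɛmiko], shows underlying /vɛmik/. Applying the same rule before a front vowel gives [vɛmitʃɛ].

[vɛmitʃɛ]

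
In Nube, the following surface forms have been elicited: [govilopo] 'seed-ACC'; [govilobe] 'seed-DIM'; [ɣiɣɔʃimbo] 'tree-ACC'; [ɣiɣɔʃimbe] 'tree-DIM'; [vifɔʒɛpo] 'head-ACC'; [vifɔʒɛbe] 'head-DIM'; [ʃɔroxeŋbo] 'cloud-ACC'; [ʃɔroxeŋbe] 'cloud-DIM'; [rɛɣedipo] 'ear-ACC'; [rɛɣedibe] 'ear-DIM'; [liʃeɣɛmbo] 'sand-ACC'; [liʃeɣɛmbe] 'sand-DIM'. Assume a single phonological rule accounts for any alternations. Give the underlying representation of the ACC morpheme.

The ACC morpheme has two allomorphs, [-bo] and [-po].
By contrast the DIM suffix keeps its initial [b] throughout — that segment must be underlying.
So the underlying form is /-po/, and voiceless stops become voiced after a nasal.

/-po/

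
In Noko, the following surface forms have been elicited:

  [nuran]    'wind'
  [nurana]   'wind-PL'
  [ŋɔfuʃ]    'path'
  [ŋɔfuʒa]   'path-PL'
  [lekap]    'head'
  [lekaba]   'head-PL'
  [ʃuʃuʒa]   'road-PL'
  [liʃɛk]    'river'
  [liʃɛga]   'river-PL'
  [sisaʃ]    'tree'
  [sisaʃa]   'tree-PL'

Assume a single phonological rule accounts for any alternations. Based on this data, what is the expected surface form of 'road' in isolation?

The stem for 'path' ends in [ʃ] in [ŋɔfuʃ] but [ʒ] in [ŋɔfuʒa].
If /ʃ/ were underlying and a rule turned it into [ʒ] before the PL suffix, 'tree' would also alternate; but it has [ʃ] in both [sisaʃ] and [sisaʃa].
Therefore /ʒ/ is basic and [ʃ] is derived by word-final obstruent devoicing (voiced obstruents become voiceless word-finally).
From [ʃuʃuʒa] the stem 'road' is /ʃuʃuʒ/; word-finally this yields [ʃuʃuʃ].

[ʃuʃuʃ]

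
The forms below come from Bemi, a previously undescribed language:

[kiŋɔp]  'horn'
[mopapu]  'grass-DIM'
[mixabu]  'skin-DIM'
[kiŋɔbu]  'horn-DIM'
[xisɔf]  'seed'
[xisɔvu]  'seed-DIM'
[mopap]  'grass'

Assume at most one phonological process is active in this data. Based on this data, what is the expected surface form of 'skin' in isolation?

The stem for 'horn' ends in [b] in [kiŋɔbu] but [p] in [kiŋɔp].
If /p/ were underlying and a rule turned it into [b] before the DIM suffix, 'grass' would also alternate; but it has [p] in both [mopapu] and [mopap].
The underlying segment must be /b/; voiced obstruents become voiceless word-finally, yielding [p] there.
From [mixabu] the stem 'skin' is /mixab/; word-finally this yields [mixap].

[mixap]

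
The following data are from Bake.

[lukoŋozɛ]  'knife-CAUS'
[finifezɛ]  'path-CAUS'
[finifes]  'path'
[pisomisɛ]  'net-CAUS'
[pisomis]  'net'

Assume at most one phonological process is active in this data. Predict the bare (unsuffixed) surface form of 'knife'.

[lukoŋos]

'path' shows [z] ~ [s] at the end of the stem ([finifezɛ] vs [finifes]).
But 'net' keeps [s] in both environments ([pisomisɛ], [pisomis]), so there is no rule changing /s/ to [z] before the CAUS suffix.
Therefore /z/ is basic and [s] is derived by word-final obstruent devoicing (voiced obstruents become voiceless word-finally).
From [lukoŋozɛ] the stem 'knife' is /lukoŋoz/; word-finally this yields [lukoŋos].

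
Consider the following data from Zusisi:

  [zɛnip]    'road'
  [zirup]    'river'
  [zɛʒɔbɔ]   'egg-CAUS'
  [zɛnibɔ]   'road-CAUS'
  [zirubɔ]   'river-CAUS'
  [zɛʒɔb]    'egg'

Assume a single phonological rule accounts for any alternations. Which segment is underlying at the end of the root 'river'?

The stem for 'river' ends in [p] in [zirup] but [b] in [zirubɔ].
Compare 'egg', with invariant [b] in [zɛʒɔb] and [zɛʒɔbɔ]: an analysis with underlying /b/ and a rule producing [p] in isolation would wrongly predict alternation here too.
The alternation reflects intervocalic voicing: voiceless stops become voiced between vowels. /p/ is underlying.

/p/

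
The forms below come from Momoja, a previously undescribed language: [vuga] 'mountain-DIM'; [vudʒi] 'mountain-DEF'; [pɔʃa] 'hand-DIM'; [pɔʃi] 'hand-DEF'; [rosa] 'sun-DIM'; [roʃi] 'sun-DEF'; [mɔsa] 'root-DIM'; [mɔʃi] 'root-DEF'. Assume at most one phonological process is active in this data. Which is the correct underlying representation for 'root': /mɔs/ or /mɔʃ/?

/mɔs/

'root' shows [s] ~ [ʃ] at the end of the stem ([mɔsa] vs [mɔʃi]).
The stem 'hand' ([pɔʃa], [pɔʃi]) shows [ʃ] unchanged in both environments, so [ʃ] cannot be basic with [s] derived before the DIM suffix.
Therefore /s/ is basic and [ʃ] is derived by palatalization before a front vowel (/g/ and /s/ become palato-alveolar [dʒ] and [ʃ] before a front vowel).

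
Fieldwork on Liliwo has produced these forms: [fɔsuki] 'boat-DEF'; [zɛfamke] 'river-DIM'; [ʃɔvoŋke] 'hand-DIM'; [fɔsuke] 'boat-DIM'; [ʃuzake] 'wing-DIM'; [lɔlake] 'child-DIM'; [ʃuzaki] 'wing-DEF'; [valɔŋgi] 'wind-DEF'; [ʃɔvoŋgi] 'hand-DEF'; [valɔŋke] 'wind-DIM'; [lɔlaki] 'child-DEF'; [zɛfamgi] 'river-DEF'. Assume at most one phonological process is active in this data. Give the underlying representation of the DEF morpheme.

The DEF morpheme has two allomorphs, [-gi] and [-ki].
The DIM suffix, which begins with [k], is invariant after every stem; so [k] is not altered by any rule here.
The DEF suffix is therefore /-gi/ underlyingly, with post-vocalic devoicing: voiced stops become voiceless after a vowel.

/-gi/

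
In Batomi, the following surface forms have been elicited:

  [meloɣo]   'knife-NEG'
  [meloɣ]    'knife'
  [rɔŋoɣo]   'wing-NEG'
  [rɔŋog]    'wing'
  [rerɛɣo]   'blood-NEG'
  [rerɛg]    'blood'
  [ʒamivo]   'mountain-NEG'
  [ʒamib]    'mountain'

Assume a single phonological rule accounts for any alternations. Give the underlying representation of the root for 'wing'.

/rɔŋog/

In [rɔŋoɣo] and [rɔŋog] the final segment of 'wing' alternates: [ɣ] ~ [g].
Compare 'knife', with invariant [ɣ] in [meloɣo] and [meloɣ]: an analysis with underlying /ɣ/ and a rule producing [g] in isolation would wrongly predict alternation here too.
Therefore /g/ is basic and [ɣ] is derived by intervocalic spirantization (voiced stops become fricatives between vowels).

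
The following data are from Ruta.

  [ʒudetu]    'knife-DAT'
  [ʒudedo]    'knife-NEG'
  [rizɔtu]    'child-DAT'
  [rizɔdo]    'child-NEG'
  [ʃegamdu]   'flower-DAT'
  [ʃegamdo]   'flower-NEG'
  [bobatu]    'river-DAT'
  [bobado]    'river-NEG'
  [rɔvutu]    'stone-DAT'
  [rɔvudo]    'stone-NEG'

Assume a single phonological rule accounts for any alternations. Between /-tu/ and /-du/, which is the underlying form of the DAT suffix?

The DAT suffix surfaces as [-du] and [-tu], depending on the final segment of the stem.
By contrast the NEG suffix keeps its initial [d] throughout — that segment must be underlying.
The DAT suffix is therefore /-tu/ underlyingly, with post-nasal voicing: voiceless stops become voiced after a nasal.

/-tu/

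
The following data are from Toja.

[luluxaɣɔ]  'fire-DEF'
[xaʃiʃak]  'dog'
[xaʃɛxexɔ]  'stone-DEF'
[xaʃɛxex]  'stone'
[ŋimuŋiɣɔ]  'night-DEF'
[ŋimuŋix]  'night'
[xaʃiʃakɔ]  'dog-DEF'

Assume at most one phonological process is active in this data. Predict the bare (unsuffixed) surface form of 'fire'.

The stem for 'night' ends in [x] in [ŋimuŋix] but [ɣ] in [ŋimuŋiɣɔ].
But 'stone' keeps [x] in both environments ([xaʃɛxex], [xaʃɛxexɔ]), so there is no rule changing /x/ to [ɣ] before the DEF suffix.
So /ɣ/ is underlying, and a rule of word-final obstruent devoicing — voiced obstruents become voiceless word-finally — gives [x].
The one attested form of 'fire', [luluxaɣɔ], shows underlying /luluxaɣ/. Applying the same rule word-finally gives [luluxax].

[luluxax]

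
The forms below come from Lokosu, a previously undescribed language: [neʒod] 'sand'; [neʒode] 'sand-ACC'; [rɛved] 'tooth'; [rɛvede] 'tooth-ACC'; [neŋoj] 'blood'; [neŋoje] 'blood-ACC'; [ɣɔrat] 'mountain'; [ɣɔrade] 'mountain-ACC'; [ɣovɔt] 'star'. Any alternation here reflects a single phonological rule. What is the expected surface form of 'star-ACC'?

[ɣovɔde]

In [ɣɔrat] and [ɣɔrade] the final segment of 'mountain' alternates: [t] ~ [d].
Compare 'tooth', with invariant [d] in [rɛved] and [rɛvede]: an analysis with underlying /d/ and a rule producing [t] in isolation would wrongly predict alternation here too.
The alternation reflects intervocalic voicing: voiceless stops become voiced between vowels. /t/ is underlying.
The one attested form of 'star', [ɣovɔt], shows underlying /ɣovɔt/. Applying the same rule between vowels gives [ɣovɔde].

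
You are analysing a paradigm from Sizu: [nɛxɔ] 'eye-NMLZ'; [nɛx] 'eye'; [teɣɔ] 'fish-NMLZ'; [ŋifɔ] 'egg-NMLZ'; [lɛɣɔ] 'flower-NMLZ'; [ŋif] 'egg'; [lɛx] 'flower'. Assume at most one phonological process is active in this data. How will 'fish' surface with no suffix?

The stem for 'flower' ends in [x] in [lɛx] but [ɣ] in [lɛɣɔ].
The stem 'eye' ([nɛx], [nɛxɔ]) shows [x] unchanged in both environments, so [x] cannot be basic with [ɣ] derived before the NMLZ suffix.
The alternation reflects word-final obstruent devoicing: voiced obstruents become voiceless word-finally. /ɣ/ is underlying.
From [teɣɔ] the stem 'fish' is /teɣ/; word-finally this yields [tex].

[tex]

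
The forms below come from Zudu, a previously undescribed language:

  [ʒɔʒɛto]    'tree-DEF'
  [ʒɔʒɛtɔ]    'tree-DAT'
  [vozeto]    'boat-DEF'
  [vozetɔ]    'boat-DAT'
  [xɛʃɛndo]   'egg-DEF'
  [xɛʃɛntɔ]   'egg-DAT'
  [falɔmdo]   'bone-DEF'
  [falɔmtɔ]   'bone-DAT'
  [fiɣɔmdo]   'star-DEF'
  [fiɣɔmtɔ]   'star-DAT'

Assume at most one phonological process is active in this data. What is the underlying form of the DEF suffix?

/-do/

The DEF suffix surfaces as [-do] and [-to], depending on the final segment of the stem.
The DAT suffix, which begins with [t], is invariant after every stem; so [t] is not altered by any rule here.
The DEF suffix is therefore /-do/ underlyingly, with post-vocalic devoicing: voiced stops become voiceless after a vowel.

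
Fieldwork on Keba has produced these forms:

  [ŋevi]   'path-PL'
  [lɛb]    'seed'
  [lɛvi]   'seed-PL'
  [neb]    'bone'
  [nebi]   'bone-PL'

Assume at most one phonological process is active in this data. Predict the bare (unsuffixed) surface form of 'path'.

[ŋeb]

The stem for 'seed' ends in [b] in [lɛb] but [v] in [lɛvi].
The stem 'bone' ([neb], [nebi]) shows [b] unchanged in both environments, so [b] cannot be basic with [v] derived before the PL suffix.
The alternation reflects word-final hardening: voiced fricatives become stops word-finally. /v/ is underlying.
From [ŋevi] the stem 'path' is /ŋev/; word-finally this yields [ŋeb].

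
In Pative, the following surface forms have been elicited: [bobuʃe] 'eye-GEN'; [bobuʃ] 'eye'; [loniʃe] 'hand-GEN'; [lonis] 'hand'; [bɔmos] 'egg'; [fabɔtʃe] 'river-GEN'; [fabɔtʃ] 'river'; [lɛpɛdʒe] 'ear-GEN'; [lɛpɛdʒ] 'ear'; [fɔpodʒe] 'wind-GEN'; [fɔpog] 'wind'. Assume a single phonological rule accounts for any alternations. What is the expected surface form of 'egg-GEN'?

[bɔmoʃe]

In [loniʃe] and [lonis] the final segment of 'hand' alternates: [ʃ] ~ [s].
The stem 'eye' ([bobuʃe], [bobuʃ]) shows [ʃ] unchanged in both environments, so [ʃ] cannot be basic with [s] derived in isolation.
The alternation reflects palatalization before a front vowel: /g/ and /s/ become palato-alveolar [dʒ] and [ʃ] before a front vowel. /s/ is underlying.
From [bɔmos] the stem 'egg' is /bɔmos/; before a front vowel this yields [bɔmoʃe].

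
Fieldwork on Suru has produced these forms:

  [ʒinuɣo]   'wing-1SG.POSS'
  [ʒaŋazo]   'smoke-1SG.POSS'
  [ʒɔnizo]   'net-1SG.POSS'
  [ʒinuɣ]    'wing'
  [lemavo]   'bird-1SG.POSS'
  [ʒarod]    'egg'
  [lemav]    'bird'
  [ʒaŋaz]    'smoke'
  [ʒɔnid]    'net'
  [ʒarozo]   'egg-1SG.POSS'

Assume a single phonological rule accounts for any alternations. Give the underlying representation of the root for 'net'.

/ʒɔnid/

The stem for 'net' ends in [d] in [ʒɔnid] but [z] in [ʒɔnizo].
If /z/ were underlying and a rule turned it into [d] in isolation, 'smoke' would also alternate; but it has [z] in both [ʒaŋaz] and [ʒaŋazo].
The alternation reflects intervocalic spirantization: voiced stops become fricatives between vowels. /d/ is underlying.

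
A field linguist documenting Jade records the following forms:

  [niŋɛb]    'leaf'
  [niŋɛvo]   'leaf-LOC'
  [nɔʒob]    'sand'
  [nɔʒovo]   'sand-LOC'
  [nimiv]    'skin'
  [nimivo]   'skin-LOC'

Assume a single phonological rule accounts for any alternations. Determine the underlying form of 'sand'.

/nɔʒob/

The stem for 'sand' ends in [b] in [nɔʒob] but [v] in [nɔʒovo].
Compare 'skin', with invariant [v] in [nimiv] and [nimivo]: an analysis with underlying /v/ and a rule producing [b] in isolation would wrongly predict alternation here too.
The alternation reflects intervocalic spirantization: voiced stops become fricatives between vowels. /b/ is underlying.
The underlying form of 'sand' is therefore /nɔʒob/.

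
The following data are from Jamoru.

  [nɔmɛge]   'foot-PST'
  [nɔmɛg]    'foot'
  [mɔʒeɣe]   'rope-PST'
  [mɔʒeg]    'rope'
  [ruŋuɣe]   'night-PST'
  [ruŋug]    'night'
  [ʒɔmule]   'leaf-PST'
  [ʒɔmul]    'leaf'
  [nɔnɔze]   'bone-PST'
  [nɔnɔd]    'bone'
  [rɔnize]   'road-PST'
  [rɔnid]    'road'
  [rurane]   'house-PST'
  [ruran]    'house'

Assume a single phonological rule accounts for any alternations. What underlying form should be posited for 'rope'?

'rope' shows [ɣ] ~ [g] at the end of the stem ([mɔʒeɣe] vs [mɔʒeg]).
Compare 'foot', with invariant [g] in [nɔmɛge] and [nɔmɛg]: an analysis with underlying /g/ and a rule producing [ɣ] before the PST suffix would wrongly predict alternation here too.
The alternation reflects word-final hardening: voiced fricatives become stops word-finally. /ɣ/ is underlying.

/mɔʒeɣ/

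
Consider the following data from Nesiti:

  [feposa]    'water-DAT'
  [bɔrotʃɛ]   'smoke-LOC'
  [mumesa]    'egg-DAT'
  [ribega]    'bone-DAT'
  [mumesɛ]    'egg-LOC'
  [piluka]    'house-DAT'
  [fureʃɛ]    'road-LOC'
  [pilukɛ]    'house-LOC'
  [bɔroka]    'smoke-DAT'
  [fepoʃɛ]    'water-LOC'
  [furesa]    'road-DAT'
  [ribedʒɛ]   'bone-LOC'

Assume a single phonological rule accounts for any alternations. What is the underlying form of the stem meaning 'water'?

/fepoʃ/

The root 'water' surfaces as [feposa] and [fepoʃɛ], with a stem-final [s] ~ [ʃ] alternation.
Compare 'egg', with invariant [s] in [mumesa] and [mumesɛ]: an analysis with underlying /s/ and a rule producing [ʃ] before the LOC suffix would wrongly predict alternation here too.
The alternation reflects depalatalization: palato-alveolar /tʃ/, /dʒ/ and /ʃ/ become [k], [g] and [s] when no front vowel follows. /ʃ/ is underlying.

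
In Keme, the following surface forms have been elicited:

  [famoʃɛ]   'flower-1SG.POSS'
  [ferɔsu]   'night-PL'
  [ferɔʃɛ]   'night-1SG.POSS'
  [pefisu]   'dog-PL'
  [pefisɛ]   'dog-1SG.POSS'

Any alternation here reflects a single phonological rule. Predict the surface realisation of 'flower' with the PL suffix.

'night' shows [s] ~ [ʃ] at the end of the stem ([ferɔsu] vs [ferɔʃɛ]).
But 'dog' keeps [s] in both environments ([pefisu], [pefisɛ]), so there is no rule changing /s/ to [ʃ] before the 1SG.POSS suffix.
The underlying segment must be /ʃ/; palato-alveolar /ʃ/ becomes [s] when no front vowel follows, yielding [s] there.
From [famoʃɛ] the stem 'flower' is /famoʃ/; when no front vowel follows this yields [famosu].

[famosu]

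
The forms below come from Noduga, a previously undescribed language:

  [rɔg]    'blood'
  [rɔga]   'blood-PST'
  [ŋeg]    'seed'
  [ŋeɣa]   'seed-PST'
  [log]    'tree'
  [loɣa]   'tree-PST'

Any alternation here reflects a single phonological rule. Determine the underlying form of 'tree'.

/loɣ/

The stem for 'tree' ends in [g] in [log] but [ɣ] in [loɣa].
The stem 'blood' ([rɔg], [rɔga]) shows [g] unchanged in both environments, so [g] cannot be basic with [ɣ] derived before the PST suffix.
So /ɣ/ is underlying, and a rule of word-final hardening — voiced fricatives become stops word-finally — gives [g].
Hence 'tree' is /loɣ/ underlyingly.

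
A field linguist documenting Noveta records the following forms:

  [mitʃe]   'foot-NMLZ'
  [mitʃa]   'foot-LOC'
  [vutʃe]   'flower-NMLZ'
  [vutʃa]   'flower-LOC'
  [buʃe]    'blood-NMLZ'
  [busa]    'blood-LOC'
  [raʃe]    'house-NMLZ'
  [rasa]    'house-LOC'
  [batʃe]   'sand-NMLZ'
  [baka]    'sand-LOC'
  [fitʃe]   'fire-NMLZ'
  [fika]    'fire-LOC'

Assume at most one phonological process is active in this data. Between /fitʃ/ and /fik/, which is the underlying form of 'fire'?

/fik/

'fire' shows [tʃ] ~ [k] at the end of the stem ([fitʃe] vs [fika]).
Compare 'foot', with invariant [tʃ] in [mitʃe] and [mitʃa]: an analysis with underlying /tʃ/ and a rule producing [k] before the LOC suffix would wrongly predict alternation here too.
The underlying segment must be /k/; /k/ and /s/ become palato-alveolar [tʃ] and [ʃ] before a front vowel, yielding [tʃ] there.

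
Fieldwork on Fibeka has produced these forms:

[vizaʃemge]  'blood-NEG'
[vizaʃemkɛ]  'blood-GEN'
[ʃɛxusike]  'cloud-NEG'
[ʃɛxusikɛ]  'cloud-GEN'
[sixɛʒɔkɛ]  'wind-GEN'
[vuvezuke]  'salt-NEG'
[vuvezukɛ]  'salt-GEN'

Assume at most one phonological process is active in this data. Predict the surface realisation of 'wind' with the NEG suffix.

The NEG suffix surfaces as [-ge] and [-ke], depending on the final segment of the stem.
The GEN suffix, which begins with [k], is invariant after every stem; so [k] is not altered by any rule here.
The NEG suffix is therefore /-ge/ underlyingly, with post-vocalic devoicing: voiced stops become voiceless after a vowel.
After 'wind', which ends in a vowel, the suffix surfaces as [-ke], giving [sixɛʒɔke].

[sixɛʒɔke]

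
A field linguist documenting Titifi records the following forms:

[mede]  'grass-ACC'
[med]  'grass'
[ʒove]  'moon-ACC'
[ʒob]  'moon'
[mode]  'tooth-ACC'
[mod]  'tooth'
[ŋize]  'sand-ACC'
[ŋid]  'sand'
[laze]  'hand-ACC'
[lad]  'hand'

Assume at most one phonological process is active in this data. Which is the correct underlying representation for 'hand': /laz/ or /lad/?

/laz/

In [laze] and [lad] the final segment of 'hand' alternates: [z] ~ [d].
The stem 'tooth' ([mode], [mod]) shows [d] unchanged in both environments, so [d] cannot be basic with [z] derived before the ACC suffix.
The underlying segment must be /z/; voiced fricatives become stops word-finally, yielding [d] there.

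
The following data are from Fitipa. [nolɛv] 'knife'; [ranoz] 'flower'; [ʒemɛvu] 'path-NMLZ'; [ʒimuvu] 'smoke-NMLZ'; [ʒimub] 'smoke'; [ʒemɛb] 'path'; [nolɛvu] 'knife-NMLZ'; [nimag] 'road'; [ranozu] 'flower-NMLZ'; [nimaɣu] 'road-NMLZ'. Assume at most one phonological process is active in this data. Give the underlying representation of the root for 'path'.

/ʒemɛb/

In [ʒemɛvu] and [ʒemɛb] the final segment of 'path' alternates: [v] ~ [b].
Compare 'knife', with invariant [v] in [nolɛvu] and [nolɛv]: an analysis with underlying /v/ and a rule producing [b] in isolation would wrongly predict alternation here too.
The alternation reflects intervocalic spirantization: voiced stops become fricatives between vowels. /b/ is underlying.
The underlying form of 'path' is therefore /ʒemɛb/.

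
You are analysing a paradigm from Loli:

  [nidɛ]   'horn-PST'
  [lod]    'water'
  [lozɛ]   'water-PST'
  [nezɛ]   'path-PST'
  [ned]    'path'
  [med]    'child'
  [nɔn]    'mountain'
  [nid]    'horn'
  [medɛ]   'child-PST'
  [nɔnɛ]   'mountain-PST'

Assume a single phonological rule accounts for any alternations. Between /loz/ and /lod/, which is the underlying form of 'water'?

/loz/

In [lozɛ] and [lod] the final segment of 'water' alternates: [z] ~ [d].
But 'horn' keeps [d] in both environments ([nidɛ], [nid]), so there is no rule changing /d/ to [z] before the PST suffix.
The alternation reflects word-final hardening: voiced fricatives become stops word-finally. /z/ is underlying.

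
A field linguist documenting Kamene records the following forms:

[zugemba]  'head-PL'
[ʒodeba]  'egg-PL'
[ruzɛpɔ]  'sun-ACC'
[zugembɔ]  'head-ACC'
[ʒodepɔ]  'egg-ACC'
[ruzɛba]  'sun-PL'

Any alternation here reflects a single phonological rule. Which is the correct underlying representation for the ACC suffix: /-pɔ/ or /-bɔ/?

/-pɔ/

The ACC suffix surfaces as [-bɔ] and [-pɔ], depending on the final segment of the stem.
By contrast the PL suffix keeps its initial [b] throughout — that segment must be underlying.
So the underlying form is /-pɔ/, and voiceless stops become voiced after a nasal.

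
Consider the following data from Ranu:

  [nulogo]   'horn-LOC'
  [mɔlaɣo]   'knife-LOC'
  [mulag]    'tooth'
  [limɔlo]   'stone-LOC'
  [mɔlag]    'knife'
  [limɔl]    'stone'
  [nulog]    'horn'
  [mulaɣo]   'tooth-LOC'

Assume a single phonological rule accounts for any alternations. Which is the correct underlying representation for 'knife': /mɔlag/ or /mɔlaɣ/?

/mɔlaɣ/

The root 'knife' surfaces as [mɔlaɣo] and [mɔlag], with a stem-final [ɣ] ~ [g] alternation.
Compare 'horn', with invariant [g] in [nulogo] and [nulog]: an analysis with underlying /g/ and a rule producing [ɣ] before the LOC suffix would wrongly predict alternation here too.
The alternation reflects word-final hardening: voiced fricatives become stops word-finally. /ɣ/ is underlying.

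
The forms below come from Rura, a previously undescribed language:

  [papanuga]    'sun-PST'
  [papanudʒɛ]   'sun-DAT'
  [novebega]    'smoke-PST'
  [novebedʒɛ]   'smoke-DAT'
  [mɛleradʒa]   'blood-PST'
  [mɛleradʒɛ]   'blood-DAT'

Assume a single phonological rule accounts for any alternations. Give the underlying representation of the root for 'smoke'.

/novebeg/

'smoke' shows [g] ~ [dʒ] at the end of the stem ([novebega] vs [novebedʒɛ]).
The stem 'blood' ([mɛleradʒa], [mɛleradʒɛ]) shows [dʒ] unchanged in both environments, so [dʒ] cannot be basic with [g] derived before the PST suffix.
The underlying segment must be /g/; /g/ becomes palato-alveolar [dʒ] before a front vowel, yielding [dʒ] there.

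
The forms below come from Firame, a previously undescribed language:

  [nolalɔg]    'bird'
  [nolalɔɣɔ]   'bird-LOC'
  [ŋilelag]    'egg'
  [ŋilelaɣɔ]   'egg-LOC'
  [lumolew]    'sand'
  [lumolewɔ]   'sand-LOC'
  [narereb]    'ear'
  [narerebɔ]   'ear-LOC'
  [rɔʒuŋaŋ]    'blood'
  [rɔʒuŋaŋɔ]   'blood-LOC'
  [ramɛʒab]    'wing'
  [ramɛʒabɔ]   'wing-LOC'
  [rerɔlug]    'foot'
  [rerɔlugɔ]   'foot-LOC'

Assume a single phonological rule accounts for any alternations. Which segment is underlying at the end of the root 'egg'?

The stem for 'egg' ends in [g] in [ŋilelag] but [ɣ] in [ŋilelaɣɔ].
The stem 'foot' ([rerɔlug], [rerɔlugɔ]) shows [g] unchanged in both environments, so [g] cannot be basic with [ɣ] derived before the LOC suffix.
So /ɣ/ is underlying, and a rule of word-final hardening — voiced fricatives become stops word-finally — gives [g].

/ɣ/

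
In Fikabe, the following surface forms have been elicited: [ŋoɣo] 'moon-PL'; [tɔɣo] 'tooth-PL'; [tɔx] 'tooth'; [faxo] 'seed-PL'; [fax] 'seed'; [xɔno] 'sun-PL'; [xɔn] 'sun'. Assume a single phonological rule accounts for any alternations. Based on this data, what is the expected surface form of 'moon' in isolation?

[ŋox]

The stem for 'tooth' ends in [ɣ] in [tɔɣo] but [x] in [tɔx].
But 'seed' keeps [x] in both environments ([faxo], [fax]), so there is no rule changing /x/ to [ɣ] before the PL suffix.
The alternation reflects word-final obstruent devoicing: voiced obstruents become voiceless word-finally. /ɣ/ is underlying.
From [ŋoɣo] the stem 'moon' is /ŋoɣ/; word-finally this yields [ŋox].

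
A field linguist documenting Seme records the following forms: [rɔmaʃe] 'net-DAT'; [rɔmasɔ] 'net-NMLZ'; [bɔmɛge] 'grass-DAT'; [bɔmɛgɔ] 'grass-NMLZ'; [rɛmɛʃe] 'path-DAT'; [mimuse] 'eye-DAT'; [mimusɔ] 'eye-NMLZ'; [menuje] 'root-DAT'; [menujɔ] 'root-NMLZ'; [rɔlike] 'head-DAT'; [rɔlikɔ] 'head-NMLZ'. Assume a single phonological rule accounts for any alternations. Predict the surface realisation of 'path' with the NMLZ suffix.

[rɛmɛsɔ]

In [rɔmaʃe] and [rɔmasɔ] the final segment of 'net' alternates: [ʃ] ~ [s].
But 'eye' keeps [s] in both environments ([mimuse], [mimusɔ]), so there is no rule changing /s/ to [ʃ] before the DAT suffix.
So /ʃ/ is underlying, and a rule of depalatalization — palato-alveolar /ʃ/ becomes [s] when no front vowel follows — gives [s].
From [rɛmɛʃe] the stem 'path' is /rɛmɛʃ/; when no front vowel follows this yields [rɛmɛsɔ].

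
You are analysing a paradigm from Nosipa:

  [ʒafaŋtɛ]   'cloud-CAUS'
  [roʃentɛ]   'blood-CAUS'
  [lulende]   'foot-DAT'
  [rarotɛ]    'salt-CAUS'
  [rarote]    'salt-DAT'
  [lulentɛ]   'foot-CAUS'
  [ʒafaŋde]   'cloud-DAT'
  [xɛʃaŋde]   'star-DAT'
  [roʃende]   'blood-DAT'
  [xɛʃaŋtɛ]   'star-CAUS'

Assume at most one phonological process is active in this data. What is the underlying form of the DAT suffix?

/-de/

The DAT morpheme has two allomorphs, [-de] and [-te].
The CAUS suffix, which begins with [t], is invariant after every stem; so [t] is not altered by any rule here.
The DAT suffix is therefore /-de/ underlyingly, with post-vocalic devoicing: voiced stops become voiceless after a vowel.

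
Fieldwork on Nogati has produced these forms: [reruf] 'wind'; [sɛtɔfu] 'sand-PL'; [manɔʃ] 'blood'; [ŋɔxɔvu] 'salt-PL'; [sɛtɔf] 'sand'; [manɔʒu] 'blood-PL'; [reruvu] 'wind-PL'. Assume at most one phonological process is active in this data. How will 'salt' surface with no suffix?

In [reruf] and [reruvu] the final segment of 'wind' alternates: [f] ~ [v].
Compare 'sand', with invariant [f] in [sɛtɔf] and [sɛtɔfu]: an analysis with underlying /f/ and a rule producing [v] before the PL suffix would wrongly predict alternation here too.
The alternation reflects word-final obstruent devoicing: voiced obstruents become voiceless word-finally. /v/ is underlying.
From [ŋɔxɔvu] the stem 'salt' is /ŋɔxɔv/; word-finally this yields [ŋɔxɔf].

[ŋɔxɔf]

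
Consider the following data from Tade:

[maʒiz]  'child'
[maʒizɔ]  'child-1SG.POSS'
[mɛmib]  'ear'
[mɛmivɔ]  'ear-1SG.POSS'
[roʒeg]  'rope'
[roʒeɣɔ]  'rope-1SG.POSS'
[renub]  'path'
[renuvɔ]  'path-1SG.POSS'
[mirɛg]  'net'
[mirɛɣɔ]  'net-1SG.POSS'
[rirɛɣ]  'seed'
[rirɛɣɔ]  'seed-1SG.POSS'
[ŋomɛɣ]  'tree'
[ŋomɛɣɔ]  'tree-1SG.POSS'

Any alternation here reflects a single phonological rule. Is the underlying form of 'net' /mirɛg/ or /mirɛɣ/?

In [mirɛg] and [mirɛɣɔ] the final segment of 'net' alternates: [g] ~ [ɣ].
Compare 'seed', with invariant [ɣ] in [rirɛɣ] and [rirɛɣɔ]: an analysis with underlying /ɣ/ and a rule producing [g] in isolation would wrongly predict alternation here too.
The alternation reflects intervocalic spirantization: voiced stops become fricatives between vowels. /g/ is underlying.

/mirɛg/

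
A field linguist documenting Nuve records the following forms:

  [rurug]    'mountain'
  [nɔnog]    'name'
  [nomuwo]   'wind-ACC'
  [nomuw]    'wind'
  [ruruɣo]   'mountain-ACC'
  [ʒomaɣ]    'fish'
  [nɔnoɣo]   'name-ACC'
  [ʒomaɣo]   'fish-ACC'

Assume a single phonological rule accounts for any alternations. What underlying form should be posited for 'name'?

'name' shows [ɣ] ~ [g] at the end of the stem ([nɔnoɣo] vs [nɔnog]).
If /ɣ/ were underlying and a rule turned it into [g] in isolation, 'fish' would also alternate; but it has [ɣ] in both [ʒomaɣo] and [ʒomaɣ].
Therefore /g/ is basic and [ɣ] is derived by intervocalic spirantization (voiced stops become fricatives between vowels).
So 'name' = /nɔnog/.

/nɔnog/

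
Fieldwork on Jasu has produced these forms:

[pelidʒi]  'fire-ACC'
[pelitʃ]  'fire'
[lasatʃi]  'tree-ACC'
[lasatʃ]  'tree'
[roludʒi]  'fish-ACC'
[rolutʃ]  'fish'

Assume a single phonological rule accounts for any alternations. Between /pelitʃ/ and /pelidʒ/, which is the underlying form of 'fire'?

/pelidʒ/

In [pelidʒi] and [pelitʃ] the final segment of 'fire' alternates: [dʒ] ~ [tʃ].
The stem 'tree' ([lasatʃi], [lasatʃ]) shows [tʃ] unchanged in both environments, so [tʃ] cannot be basic with [dʒ] derived before the ACC suffix.
The underlying segment must be /dʒ/; voiced obstruents become voiceless word-finally, yielding [tʃ] there.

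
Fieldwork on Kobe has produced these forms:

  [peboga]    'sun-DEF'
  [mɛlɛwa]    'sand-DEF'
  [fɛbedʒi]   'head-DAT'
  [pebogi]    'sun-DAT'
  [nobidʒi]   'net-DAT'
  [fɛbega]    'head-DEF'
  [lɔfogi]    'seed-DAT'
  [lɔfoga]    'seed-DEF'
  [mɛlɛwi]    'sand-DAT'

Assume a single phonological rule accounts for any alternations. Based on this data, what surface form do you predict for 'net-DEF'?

[nobiga]

The stem for 'head' ends in [g] in [fɛbega] but [dʒ] in [fɛbedʒi].
The stem 'sun' ([peboga], [pebogi]) shows [g] unchanged in both environments, so [g] cannot be basic with [dʒ] derived before the DAT suffix.
Therefore /dʒ/ is basic and [g] is derived by depalatalization (palato-alveolar /dʒ/ becomes [g] when no front vowel follows).
From [nobidʒi] the stem 'net' is /nobidʒ/; when no front vowel follows this yields [nobiga].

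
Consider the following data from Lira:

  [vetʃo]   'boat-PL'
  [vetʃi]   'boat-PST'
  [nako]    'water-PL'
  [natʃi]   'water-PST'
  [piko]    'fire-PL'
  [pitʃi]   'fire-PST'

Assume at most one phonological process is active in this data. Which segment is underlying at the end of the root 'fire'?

'fire' shows [k] ~ [tʃ] at the end of the stem ([piko] vs [pitʃi]).
The stem 'boat' ([vetʃo], [vetʃi]) shows [tʃ] unchanged in both environments, so [tʃ] cannot be basic with [k] derived before the PL suffix.
Therefore /k/ is basic and [tʃ] is derived by palatalization before a front vowel (/k/ becomes palato-alveolar [tʃ] before a front vowel).

/k/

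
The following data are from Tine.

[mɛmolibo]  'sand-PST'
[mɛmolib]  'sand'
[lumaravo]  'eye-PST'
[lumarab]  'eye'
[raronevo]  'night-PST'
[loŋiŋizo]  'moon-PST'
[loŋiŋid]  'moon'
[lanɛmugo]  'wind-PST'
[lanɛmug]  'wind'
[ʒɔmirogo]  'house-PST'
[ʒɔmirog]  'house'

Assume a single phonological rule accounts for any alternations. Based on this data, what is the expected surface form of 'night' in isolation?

[raroneb]

The stem for 'eye' ends in [v] in [lumaravo] but [b] in [lumarab].
The stem 'sand' ([mɛmolibo], [mɛmolib]) shows [b] unchanged in both environments, so [b] cannot be basic with [v] derived before the PST suffix.
Therefore /v/ is basic and [b] is derived by word-final hardening (voiced fricatives become stops word-finally).
From [raronevo] the stem 'night' is /raronev/; word-finally this yields [raroneb].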